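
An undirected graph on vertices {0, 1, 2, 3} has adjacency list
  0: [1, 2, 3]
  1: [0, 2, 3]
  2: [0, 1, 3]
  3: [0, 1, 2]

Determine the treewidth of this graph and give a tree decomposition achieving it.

A single bag containing all 4 vertices is trivially a valid decomposition of width 3. Conversely, {0, 1, 2, 3} is a clique of size 4, and the vertices of any clique must share a bag in every tree decomposition; so some bag has ≥ 4 vertices and tw(G) ≥ 3. The upper and lower bounds meet at 3, so that is the treewidth.

Treewidth 3.
One such decomposition:
Bags: B1 = {0, 1, 2, 3}
Tree: (single bag)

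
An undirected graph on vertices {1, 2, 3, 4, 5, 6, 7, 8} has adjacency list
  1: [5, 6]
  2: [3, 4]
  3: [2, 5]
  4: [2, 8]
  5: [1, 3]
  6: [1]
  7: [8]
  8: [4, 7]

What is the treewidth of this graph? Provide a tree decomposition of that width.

Treewidth 1.
One optimal decomposition is:
Bags: B1 = {1, 6}  B2 = {1, 5}  B3 = {3, 5}  B4 = {2, 3}  B5 = {2, 4}  B6 = {4, 8}  B7 = {7, 8}
Tree: B1–B2, B2–B3, B3–B4, B4–B5, B5–B6, B6–B7

The largest bag has 2 vertices, giving width 1; this decomposition certifies tw(G) ≤ 1. G has an edge, so its treewidth is at least 1. The upper and lower bounds meet at 1, so that is the treewidth.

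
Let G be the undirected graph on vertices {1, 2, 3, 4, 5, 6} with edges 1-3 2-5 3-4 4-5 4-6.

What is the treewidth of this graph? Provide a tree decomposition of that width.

Every bag has size at most 2, so the width is 2 − 1 = 1 and tw(G) ≤ 1. G has an edge, so its treewidth is at least 1. The upper and lower bounds meet at 1, so that is the treewidth.

Treewidth 1.
One such decomposition:
Bags: B1 = {3, 4}  B2 = {4, 5}  B3 = {4, 6}  B4 = {1, 3}  B5 = {2, 5}
Tree: B1–B2, B1–B3, B1–B4, B2–B5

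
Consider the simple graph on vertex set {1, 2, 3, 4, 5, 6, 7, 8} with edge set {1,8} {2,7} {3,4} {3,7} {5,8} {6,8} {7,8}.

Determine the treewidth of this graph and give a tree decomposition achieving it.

Every bag has size at most 2, so the width is 2 − 1 = 1 and tw(G) ≤ 1. Any graph with an edge has treewidth ≥ 1, and G has the edge 8–5. Therefore the treewidth is 1.

Treewidth 1.
One optimal decomposition is:
Bags: B1 = {5, 8}  B2 = {7, 8}  B3 = {3, 7}  B4 = {6, 8}  B5 = {3, 4}  B6 = {2, 7}  B7 = {1, 8}
Tree: B1–B2, B2–B3, B1–B4, B3–B5, B3–B6, B4–B7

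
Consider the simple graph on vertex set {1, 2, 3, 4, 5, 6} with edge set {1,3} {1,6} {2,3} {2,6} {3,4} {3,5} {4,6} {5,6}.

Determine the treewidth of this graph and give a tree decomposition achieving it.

The largest bag has 3 vertices, giving width 2; this decomposition certifies tw(G) ≤ 2. The edges 3–2–6–1–3 form a cycle, so G is not a tree and its treewidth is at least 2. Combining the bounds, tw(G) = 2.

Treewidth 2.
One optimal decomposition is:
Bags: B1 = {2, 3, 6}  B2 = {1, 3, 6}  B3 = {3, 4, 6}  B4 = {3, 5, 6}
Tree: B1–B2, B2–B3, B3–B4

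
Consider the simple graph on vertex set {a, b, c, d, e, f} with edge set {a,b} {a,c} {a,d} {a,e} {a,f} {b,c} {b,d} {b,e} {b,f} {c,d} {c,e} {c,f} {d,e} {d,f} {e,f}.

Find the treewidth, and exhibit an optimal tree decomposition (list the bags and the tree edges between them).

With just one bag of size 6, the width is 6 − 1 = 5, so tw(G) ≤ 5. For the lower bound, the 6 vertices {a, b, c, d, e, f} are pairwise adjacent, and any tree decomposition puts a clique entirely inside one bag — forcing width ≥ 5. Hence tw(G) = 5 exactly.

Treewidth 5.
Bags: B1 = {a, b, c, d, e, f}
Tree: (single bag)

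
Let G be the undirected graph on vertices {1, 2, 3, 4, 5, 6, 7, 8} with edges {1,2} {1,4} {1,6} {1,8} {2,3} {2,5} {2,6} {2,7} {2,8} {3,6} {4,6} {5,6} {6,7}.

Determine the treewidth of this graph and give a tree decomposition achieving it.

Treewidth 2.
Bags: B1 = {1, 2, 6}  B2 = {2, 5, 6}  B3 = {1, 4, 6}  B4 = {1, 2, 8}  B5 = {2, 6, 7}  B6 = {2, 3, 6}
Tree: B1–B2, B1–B3, B1–B4, B1–B5, B1–B6

Each bag holds 3 vertices, so the decomposition has width 2, which upper-bounds the treewidth. On the other hand G contains the 3-clique {1, 2, 8}. A clique must lie in a single bag of any decomposition, so no decomposition can have width below 2. The upper and lower bounds meet at 2, so that is the treewidth.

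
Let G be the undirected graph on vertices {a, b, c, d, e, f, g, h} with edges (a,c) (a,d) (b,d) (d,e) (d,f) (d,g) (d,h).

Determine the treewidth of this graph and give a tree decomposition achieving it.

Each bag holds 2 vertices, so the decomposition has width 1, which upper-bounds the treewidth. Any graph with an edge has treewidth ≥ 1, and G has the edge d–f. The upper and lower bounds meet at 1, so that is the treewidth.

Treewidth 1.
One optimal decomposition is:
Bags: B1 = {d, f}  B2 = {d, g}  B3 = {d, h}  B4 = {d, e}  B5 = {a, d}  B6 = {a, c}  B7 = {b, d}
Tree: B1–B2, B1–B3, B1–B4, B4–B5, B5–B6, B3–B7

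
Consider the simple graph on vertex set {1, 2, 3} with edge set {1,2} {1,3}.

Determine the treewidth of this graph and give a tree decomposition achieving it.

Treewidth 1.
Bags: B1 = {1, 3}  B2 = {1, 2}
Tree: B1–B2

Each bag holds 2 vertices, so the decomposition has width 1, which upper-bounds the treewidth. Any graph with an edge has treewidth ≥ 1, and G has the edge 1–3. Combining the bounds, tw(G) = 1.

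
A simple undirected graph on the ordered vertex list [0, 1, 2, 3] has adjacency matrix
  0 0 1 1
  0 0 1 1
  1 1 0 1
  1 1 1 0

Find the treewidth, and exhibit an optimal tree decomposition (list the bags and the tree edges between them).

Each bag holds 3 vertices, so the decomposition has width 2, which upper-bounds the treewidth. For the lower bound, the 3 vertices {0, 2, 3} are pairwise adjacent, and any tree decomposition puts a clique entirely inside one bag — forcing width ≥ 2. Combining the bounds, tw(G) = 2.

Treewidth 2.
One optimal decomposition is:
Bags: B1 = {1, 2, 3}  B2 = {0, 2, 3}
Tree: B1–B2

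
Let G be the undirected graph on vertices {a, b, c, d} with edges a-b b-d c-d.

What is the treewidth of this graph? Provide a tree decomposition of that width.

Treewidth 1.
One optimal decomposition is:
Bags: B1 = {a, b}  B2 = {b, d}  B3 = {c, d}
Tree: B1–B2, B2–B3

Each bag holds 2 vertices, so the decomposition has width 1, which upper-bounds the treewidth. Any graph with an edge has treewidth ≥ 1, and G has the edge a–b. The upper and lower bounds meet at 1, so that is the treewidth.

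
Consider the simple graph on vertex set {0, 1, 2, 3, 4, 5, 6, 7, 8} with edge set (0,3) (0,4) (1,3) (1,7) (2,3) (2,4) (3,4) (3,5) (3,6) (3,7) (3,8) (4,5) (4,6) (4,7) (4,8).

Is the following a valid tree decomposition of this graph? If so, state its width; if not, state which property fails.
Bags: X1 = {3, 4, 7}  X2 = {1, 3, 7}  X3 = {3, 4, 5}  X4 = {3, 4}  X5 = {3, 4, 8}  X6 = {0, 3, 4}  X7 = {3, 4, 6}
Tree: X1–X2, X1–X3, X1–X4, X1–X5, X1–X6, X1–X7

A tree decomposition must satisfy three properties: every vertex lies in some bag; for every edge, both endpoints lie together in some bag; and for every vertex, the bags containing it form a connected subtree. Here vertex 2 appears in no bag, so the decomposition is invalid.

No — vertex 2 appears in no bag.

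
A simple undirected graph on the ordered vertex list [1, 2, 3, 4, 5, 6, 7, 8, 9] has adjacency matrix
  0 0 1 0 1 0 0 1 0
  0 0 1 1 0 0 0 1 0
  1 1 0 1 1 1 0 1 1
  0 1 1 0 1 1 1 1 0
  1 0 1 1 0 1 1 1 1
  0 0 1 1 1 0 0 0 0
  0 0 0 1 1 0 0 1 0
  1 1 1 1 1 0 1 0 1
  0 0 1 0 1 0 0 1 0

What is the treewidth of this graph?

A width-3 tree decomposition is:
Bags: B1 = {3, 4, 5, 8}  B2 = {2, 3, 4, 8}  B3 = {1, 3, 5, 8}  B4 = {3, 5, 8, 9}  B5 = {4, 5, 7, 8}  B6 = {3, 4, 5, 6}
Tree: B1–B2, B1–B3, B3–B4, B1–B5, B1–B6
Every bag has size at most 4, so the width is 4 − 1 = 3 and tw(G) ≤ 3. For the lower bound, the 4 vertices {2, 3, 4, 8} are pairwise adjacent, and any tree decomposition puts a clique entirely inside one bag — forcing width ≥ 3. Hence tw(G) = 3 exactly.

3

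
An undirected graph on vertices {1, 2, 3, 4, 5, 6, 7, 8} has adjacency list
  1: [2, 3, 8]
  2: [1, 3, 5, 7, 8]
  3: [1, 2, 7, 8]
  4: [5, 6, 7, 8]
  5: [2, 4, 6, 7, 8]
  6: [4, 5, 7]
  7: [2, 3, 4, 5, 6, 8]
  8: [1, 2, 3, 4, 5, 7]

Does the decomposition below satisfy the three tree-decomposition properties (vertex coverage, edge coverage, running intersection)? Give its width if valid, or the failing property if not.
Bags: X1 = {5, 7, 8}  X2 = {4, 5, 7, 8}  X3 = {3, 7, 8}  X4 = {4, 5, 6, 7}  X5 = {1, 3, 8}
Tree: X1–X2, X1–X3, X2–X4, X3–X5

No — vertex 2 appears in no bag.

A tree decomposition must satisfy three properties: every vertex lies in some bag; for every edge, both endpoints lie together in some bag; and for every vertex, the bags containing it form a connected subtree. Here vertex 2 appears in no bag, so the decomposition is invalid.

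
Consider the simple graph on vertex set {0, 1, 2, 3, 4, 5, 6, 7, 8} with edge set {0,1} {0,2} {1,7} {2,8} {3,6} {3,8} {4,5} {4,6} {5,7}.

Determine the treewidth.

2

A width-2 tree decomposition is:
Bags: B1 = {4, 5, 7}  B2 = {1, 4, 7}  B3 = {0, 1, 4}  B4 = {0, 2, 4}  B5 = {2, 4, 8}  B6 = {3, 4, 8}  B7 = {3, 4, 6}
Tree: B1–B2, B2–B3, B3–B4, B4–B5, B5–B6, B6–B7
Every bag has size at most 3, so the width is 3 − 1 = 2 and tw(G) ≤ 2. The edges 4–5–7–1–0–2–8–3–6–4 form a cycle, so G is not a tree and its treewidth is at least 2. Hence tw(G) = 2 exactly.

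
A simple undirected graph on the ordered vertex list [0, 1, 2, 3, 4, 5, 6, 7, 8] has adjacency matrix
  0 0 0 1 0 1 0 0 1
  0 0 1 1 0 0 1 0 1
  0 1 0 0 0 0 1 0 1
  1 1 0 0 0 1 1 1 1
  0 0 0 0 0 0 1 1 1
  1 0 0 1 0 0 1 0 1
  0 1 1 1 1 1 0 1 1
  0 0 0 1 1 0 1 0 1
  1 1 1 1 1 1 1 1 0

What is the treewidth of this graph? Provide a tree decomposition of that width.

The largest bag has 4 vertices, giving width 3; this decomposition certifies tw(G) ≤ 3. For the lower bound, the 4 vertices {0, 3, 5, 8} are pairwise adjacent, and any tree decomposition puts a clique entirely inside one bag — forcing width ≥ 3. Combining the bounds, tw(G) = 3.

Treewidth 3.
One optimal decomposition is:
Bags: B1 = {3, 6, 7, 8}  B2 = {1, 3, 6, 8}  B3 = {1, 2, 6, 8}  B4 = {3, 5, 6, 8}  B5 = {0, 3, 5, 8}  B6 = {4, 6, 7, 8}
Tree: B1–B2, B2–B3, B1–B4, B4–B5, B1–B6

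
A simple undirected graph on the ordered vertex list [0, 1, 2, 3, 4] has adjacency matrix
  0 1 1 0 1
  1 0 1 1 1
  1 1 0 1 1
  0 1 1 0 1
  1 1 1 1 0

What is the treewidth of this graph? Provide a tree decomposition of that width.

Each bag holds 4 vertices, so the decomposition has width 3, which upper-bounds the treewidth. For the lower bound, the 4 vertices {0, 1, 2, 4} are pairwise adjacent, and any tree decomposition puts a clique entirely inside one bag — forcing width ≥ 3. Hence tw(G) = 3 exactly.

Treewidth 3.
Bags: B1 = {0, 1, 2, 4}  B2 = {1, 2, 3, 4}
Tree: B1–B2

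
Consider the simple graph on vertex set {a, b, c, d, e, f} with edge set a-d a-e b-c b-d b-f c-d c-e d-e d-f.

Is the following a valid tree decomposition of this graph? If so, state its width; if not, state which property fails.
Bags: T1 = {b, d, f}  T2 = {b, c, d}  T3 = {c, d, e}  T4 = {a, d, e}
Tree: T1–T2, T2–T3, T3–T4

Yes; width 2.

Every vertex of G appears in some bag (union = {a, b, c, d, e, f}); every edge is covered by a bag; and for each vertex v the set of bags containing v is connected in the bag tree. The decomposition is therefore valid. The largest bag has 3 vertices, so the width is 2.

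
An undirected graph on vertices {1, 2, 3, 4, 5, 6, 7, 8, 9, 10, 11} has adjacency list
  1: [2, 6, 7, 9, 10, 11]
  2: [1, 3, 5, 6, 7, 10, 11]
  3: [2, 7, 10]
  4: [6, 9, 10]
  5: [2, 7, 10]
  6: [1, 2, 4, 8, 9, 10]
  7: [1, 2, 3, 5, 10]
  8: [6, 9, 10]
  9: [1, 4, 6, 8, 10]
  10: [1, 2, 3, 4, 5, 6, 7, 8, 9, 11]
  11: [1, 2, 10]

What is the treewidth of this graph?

A width-3 tree decomposition is:
Bags: B1 = {1, 6, 9, 10}  B2 = {4, 6, 9, 10}  B3 = {1, 2, 6, 10}  B4 = {1, 2, 7, 10}  B5 = {2, 3, 7, 10}  B6 = {1, 2, 10, 11}  B7 = {2, 5, 7, 10}  B8 = {6, 8, 9, 10}
Tree: B1–B2, B1–B3, B3–B4, B4–B5, B3–B6, B4–B7, B2–B8
The largest bag has 4 vertices, giving width 3; this decomposition certifies tw(G) ≤ 3. Conversely, {6, 8, 9, 10} is a clique of size 4, and the vertices of any clique must share a bag in every tree decomposition; so some bag has ≥ 4 vertices and tw(G) ≥ 3. Hence tw(G) = 3 exactly.

3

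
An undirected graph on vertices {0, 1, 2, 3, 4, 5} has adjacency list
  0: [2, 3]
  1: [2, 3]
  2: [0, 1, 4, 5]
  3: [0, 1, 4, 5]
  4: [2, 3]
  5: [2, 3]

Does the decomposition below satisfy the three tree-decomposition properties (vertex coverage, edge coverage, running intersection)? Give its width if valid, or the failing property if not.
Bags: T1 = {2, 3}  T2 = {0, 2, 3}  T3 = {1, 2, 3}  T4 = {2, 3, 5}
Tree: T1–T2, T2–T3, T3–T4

A tree decomposition must satisfy three properties: every vertex lies in some bag; for every edge, both endpoints lie together in some bag; and for every vertex, the bags containing it form a connected subtree. Here vertex 4 appears in no bag, so the decomposition is invalid.

No — vertex 4 appears in no bag.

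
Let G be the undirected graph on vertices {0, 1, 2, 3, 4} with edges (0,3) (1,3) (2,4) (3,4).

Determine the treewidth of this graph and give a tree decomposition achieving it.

The largest bag has 2 vertices, giving width 1; this decomposition certifies tw(G) ≤ 1. Any graph with an edge has treewidth ≥ 1, and G has the edge 3–0. The upper and lower bounds meet at 1, so that is the treewidth.

Treewidth 1.
Bags: B1 = {0, 3}  B2 = {1, 3}  B3 = {3, 4}  B4 = {2, 4}
Tree: B1–B2, B1–B3, B3–B4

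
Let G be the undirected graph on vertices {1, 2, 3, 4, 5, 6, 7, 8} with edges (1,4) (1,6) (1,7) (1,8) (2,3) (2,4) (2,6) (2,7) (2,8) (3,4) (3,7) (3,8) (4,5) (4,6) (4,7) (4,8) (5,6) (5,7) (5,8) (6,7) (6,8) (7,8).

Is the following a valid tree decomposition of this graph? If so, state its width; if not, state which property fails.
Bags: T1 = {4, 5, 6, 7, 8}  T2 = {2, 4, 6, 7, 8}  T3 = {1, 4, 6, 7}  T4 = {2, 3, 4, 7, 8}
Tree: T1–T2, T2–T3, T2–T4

A tree decomposition must satisfy three properties: every vertex lies in some bag; for every edge, both endpoints lie together in some bag; and for every vertex, the bags containing it form a connected subtree. Here edge (8,1) lies in no bag, so the decomposition is invalid.

No — edge (8,1) lies in no bag.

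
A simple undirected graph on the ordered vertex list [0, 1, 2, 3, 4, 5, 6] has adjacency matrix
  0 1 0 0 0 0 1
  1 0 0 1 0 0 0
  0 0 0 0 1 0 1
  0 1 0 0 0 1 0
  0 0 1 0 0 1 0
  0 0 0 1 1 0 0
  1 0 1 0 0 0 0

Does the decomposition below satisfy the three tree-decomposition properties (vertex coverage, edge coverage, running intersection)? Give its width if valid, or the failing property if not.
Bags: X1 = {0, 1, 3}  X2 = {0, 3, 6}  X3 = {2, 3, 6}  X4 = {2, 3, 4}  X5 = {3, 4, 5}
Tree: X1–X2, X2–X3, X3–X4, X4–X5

Yes; width 2.

Vertex coverage: the bags together contain {0, 1, 2, 3, 4, 5, 6}, the full vertex set. Edge coverage: each edge of G has both endpoints in at least one bag. Running intersection: for every vertex, the bags containing it form a connected subtree. All three properties hold, so this is a valid tree decomposition of width max|bag| − 1 = 2, and hence tw(G) ≤ 2.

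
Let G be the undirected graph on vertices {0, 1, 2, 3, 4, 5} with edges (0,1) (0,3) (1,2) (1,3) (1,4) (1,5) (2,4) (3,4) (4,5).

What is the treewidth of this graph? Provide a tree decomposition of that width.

Treewidth 2.
Bags: B1 = {1, 3, 4}  B2 = {1, 2, 4}  B3 = {0, 1, 3}  B4 = {1, 4, 5}
Tree: B1–B2, B1–B3, B1–B4

The largest bag has 3 vertices, giving width 2; this decomposition certifies tw(G) ≤ 2. On the other hand G contains the 3-clique {0, 1, 3}. A clique must lie in a single bag of any decomposition, so no decomposition can have width below 2. Combining the bounds, tw(G) = 2.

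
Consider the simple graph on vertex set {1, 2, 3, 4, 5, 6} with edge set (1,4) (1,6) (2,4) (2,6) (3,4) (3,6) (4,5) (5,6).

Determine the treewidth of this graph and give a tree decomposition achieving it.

Treewidth 2.
One such decomposition:
Bags: B1 = {3, 4, 6}  B2 = {2, 4, 6}  B3 = {1, 4, 6}  B4 = {4, 5, 6}
Tree: B1–B2, B2–B3, B3–B4

Every bag has size at most 3, so the width is 3 − 1 = 2 and tw(G) ≤ 2. For the lower bound, G contains the cycle 6–3–4–2–6, so G is not a forest; only forests have treewidth ≤ 1, hence tw(G) ≥ 2. Hence tw(G) = 2 exactly.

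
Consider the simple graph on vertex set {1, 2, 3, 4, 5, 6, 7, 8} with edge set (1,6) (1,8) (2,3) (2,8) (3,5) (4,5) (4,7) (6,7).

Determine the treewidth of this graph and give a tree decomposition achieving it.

Treewidth 2.
One optimal decomposition is:
Bags: B1 = {1, 2, 8}  B2 = {1, 2, 6}  B3 = {2, 6, 7}  B4 = {2, 4, 7}  B5 = {2, 4, 5}  B6 = {2, 3, 5}
Tree: B1–B2, B2–B3, B3–B4, B4–B5, B5–B6

Each bag holds 3 vertices, so the decomposition has width 2, which upper-bounds the treewidth. Since 2–8–1–6–7–4–5–3–2 is a cycle in G, G is not acyclic. Forests are exactly the graphs of treewidth ≤ 1, so tw(G) ≥ 2. Combining the bounds, tw(G) = 2.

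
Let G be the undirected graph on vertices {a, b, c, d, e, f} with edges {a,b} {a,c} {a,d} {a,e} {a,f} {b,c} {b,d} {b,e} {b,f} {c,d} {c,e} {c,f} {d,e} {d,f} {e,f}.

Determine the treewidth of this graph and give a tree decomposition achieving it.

Treewidth 5.
One optimal decomposition is:
Bags: B1 = {a, b, c, d, e, f}
Tree: (single bag)

A single bag containing all 6 vertices is trivially a valid decomposition of width 5. For the lower bound, the 6 vertices {a, b, c, d, e, f} are pairwise adjacent, and any tree decomposition puts a clique entirely inside one bag — forcing width ≥ 5. Therefore the treewidth is 5.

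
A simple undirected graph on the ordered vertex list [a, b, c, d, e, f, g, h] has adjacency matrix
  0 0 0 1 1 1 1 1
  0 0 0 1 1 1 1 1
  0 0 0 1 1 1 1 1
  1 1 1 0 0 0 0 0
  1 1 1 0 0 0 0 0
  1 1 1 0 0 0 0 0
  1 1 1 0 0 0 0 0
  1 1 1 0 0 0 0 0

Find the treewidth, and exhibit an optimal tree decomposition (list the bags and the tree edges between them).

Treewidth 3.
One such decomposition:
Bags: B1 = {a, b, c, g}  B2 = {a, b, c, d}  B3 = {a, b, c, e}  B4 = {a, b, c, f}  B5 = {a, b, c, h}
Tree: B1–B2, B2–B3, B3–B4, B4–B5

Every bag has size at most 4, so the width is 4 − 1 = 3 and tw(G) ≤ 3. For the lower bound: the 4 vertex sets {a,g}, {b,d}, {c}, {e} are disjoint, each induces a connected subgraph, and every pair is joined by at least one edge of G. Contracting each set to a single vertex therefore yields K_{4} as a minor, and since treewidth is minor-monotone, tw(G) ≥ tw(K_{4}) = 3. The upper and lower bounds meet at 3, so that is the treewidth.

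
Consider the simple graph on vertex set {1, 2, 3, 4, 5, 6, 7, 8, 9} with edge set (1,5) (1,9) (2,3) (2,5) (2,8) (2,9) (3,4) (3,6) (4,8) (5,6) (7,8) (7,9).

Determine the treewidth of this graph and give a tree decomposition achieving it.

Treewidth 3.
One such decomposition:
Bags: B1 = {3, 4, 6, 8}  B2 = {2, 3, 6, 8}  B3 = {2, 5, 6, 8}  B4 = {2, 5, 7, 8}  B5 = {2, 5, 7, 9}  B6 = {1, 5, 7, 9}
Tree: B1–B2, B2–B3, B3–B4, B4–B5, B5–B6

Each bag holds 4 vertices, so the decomposition has width 3, which upper-bounds the treewidth. For the lower bound: the 4 vertex sets {3,4,6}, {8}, {2}, {1,5,7,9} are disjoint, each induces a connected subgraph, and every pair is joined by at least one edge of G. Contracting each set to a single vertex therefore yields K_{4} as a minor, and since treewidth is minor-monotone, tw(G) ≥ tw(K_{4}) = 3. Therefore the treewidth is 3.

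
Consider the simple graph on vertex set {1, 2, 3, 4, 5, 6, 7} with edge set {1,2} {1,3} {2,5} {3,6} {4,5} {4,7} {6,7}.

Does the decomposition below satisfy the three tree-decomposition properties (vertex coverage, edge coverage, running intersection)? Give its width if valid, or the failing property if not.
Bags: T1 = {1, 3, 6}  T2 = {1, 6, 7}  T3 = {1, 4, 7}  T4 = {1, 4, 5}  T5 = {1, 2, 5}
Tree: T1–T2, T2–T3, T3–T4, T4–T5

Checking the three conditions: (i) the bags cover all of {1, 2, 3, 4, 5, 6, 7}; (ii) for each edge, some bag contains both endpoints; (iii) the bags containing any fixed vertex form a subtree. All hold, so the decomposition is valid with width 3 − 1 = 2.

Yes; width 2.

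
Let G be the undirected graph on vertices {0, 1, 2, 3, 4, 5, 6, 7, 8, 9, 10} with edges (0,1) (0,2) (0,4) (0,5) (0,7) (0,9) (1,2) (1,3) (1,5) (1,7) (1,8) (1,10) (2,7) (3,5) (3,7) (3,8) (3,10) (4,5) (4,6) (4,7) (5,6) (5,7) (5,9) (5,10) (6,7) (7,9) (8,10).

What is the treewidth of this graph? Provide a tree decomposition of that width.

Treewidth 3.
Bags: B1 = {1, 3, 5, 7}  B2 = {0, 1, 5, 7}  B3 = {0, 1, 2, 7}  B4 = {1, 3, 5, 10}  B5 = {0, 5, 7, 9}  B6 = {0, 4, 5, 7}  B7 = {1, 3, 8, 10}  B8 = {4, 5, 6, 7}
Tree: B1–B2, B2–B3, B1–B4, B2–B5, B5–B6, B4–B7, B6–B8

The largest bag has 4 vertices, giving width 3; this decomposition certifies tw(G) ≤ 3. Conversely, {1, 3, 8, 10} is a clique of size 4, and the vertices of any clique must share a bag in every tree decomposition; so some bag has ≥ 4 vertices and tw(G) ≥ 3. Hence tw(G) = 3 exactly.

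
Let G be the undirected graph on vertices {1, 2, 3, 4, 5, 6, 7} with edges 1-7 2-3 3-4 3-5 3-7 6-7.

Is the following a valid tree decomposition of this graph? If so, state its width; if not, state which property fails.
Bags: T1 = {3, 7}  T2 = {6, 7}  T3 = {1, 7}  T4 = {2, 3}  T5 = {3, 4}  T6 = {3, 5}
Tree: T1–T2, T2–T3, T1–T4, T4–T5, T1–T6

Yes; width 1.

Vertex coverage: the bags together contain {1, 2, 3, 4, 5, 6, 7}, the full vertex set. Edge coverage: each edge of G has both endpoints in at least one bag. Running intersection: for every vertex, the bags containing it form a connected subtree. All three properties hold, so this is a valid tree decomposition of width max|bag| − 1 = 1, and hence tw(G) ≤ 1.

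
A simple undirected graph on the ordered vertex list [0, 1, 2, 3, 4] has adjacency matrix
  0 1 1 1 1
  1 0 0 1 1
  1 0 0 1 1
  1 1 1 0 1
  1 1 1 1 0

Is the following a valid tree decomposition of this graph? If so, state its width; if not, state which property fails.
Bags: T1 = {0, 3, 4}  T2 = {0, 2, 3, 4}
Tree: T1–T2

No — vertex 1 appears in no bag.

A tree decomposition must satisfy three properties: every vertex lies in some bag; for every edge, both endpoints lie together in some bag; and for every vertex, the bags containing it form a connected subtree. Here vertex 1 appears in no bag, so the decomposition is invalid.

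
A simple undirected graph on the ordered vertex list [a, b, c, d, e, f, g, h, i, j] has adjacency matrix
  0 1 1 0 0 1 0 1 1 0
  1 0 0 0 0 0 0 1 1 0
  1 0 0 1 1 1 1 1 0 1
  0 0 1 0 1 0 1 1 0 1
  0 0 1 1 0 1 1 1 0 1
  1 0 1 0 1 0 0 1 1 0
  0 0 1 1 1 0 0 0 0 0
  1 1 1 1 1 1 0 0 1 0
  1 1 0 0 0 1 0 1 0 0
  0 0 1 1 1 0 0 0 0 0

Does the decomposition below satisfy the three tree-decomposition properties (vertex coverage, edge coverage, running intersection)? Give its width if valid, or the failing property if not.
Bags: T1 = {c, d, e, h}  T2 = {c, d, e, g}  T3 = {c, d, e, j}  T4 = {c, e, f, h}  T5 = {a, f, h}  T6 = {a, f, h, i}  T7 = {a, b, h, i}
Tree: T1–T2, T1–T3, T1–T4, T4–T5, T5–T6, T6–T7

A tree decomposition must satisfy three properties: every vertex lies in some bag; for every edge, both endpoints lie together in some bag; and for every vertex, the bags containing it form a connected subtree. Here edge (c,a) lies in no bag, so the decomposition is invalid.

No — edge (c,a) lies in no bag.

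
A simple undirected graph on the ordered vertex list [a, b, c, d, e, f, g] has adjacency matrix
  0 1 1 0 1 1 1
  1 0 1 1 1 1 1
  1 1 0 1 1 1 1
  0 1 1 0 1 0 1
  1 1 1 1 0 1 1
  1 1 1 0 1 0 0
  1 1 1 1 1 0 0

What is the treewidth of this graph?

4

A width-4 tree decomposition is:
Bags: B1 = {a, b, c, e, g}  B2 = {a, b, c, e, f}  B3 = {b, c, d, e, g}
Tree: B1–B2, B1–B3
Every bag has size at most 5, so the width is 5 − 1 = 4 and tw(G) ≤ 4. Conversely, {b, c, d, e, g} is a clique of size 5, and the vertices of any clique must share a bag in every tree decomposition; so some bag has ≥ 5 vertices and tw(G) ≥ 4. Hence tw(G) = 4 exactly.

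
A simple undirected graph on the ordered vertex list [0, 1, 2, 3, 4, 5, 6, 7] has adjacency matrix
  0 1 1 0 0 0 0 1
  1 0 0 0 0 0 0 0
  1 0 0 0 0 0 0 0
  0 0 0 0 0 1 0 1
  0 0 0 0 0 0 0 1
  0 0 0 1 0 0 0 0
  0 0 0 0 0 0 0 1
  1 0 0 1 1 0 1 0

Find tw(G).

A width-1 tree decomposition is:
Bags: B1 = {0, 7}  B2 = {3, 7}  B3 = {3, 5}  B4 = {0, 2}  B5 = {0, 1}  B6 = {4, 7}  B7 = {6, 7}
Tree: B1–B2, B2–B3, B1–B4, B4–B5, B2–B6, B2–B7
The largest bag has 2 vertices, giving width 1; this decomposition certifies tw(G) ≤ 1. G has an edge, so its treewidth is at least 1. Hence tw(G) = 1 exactly.

1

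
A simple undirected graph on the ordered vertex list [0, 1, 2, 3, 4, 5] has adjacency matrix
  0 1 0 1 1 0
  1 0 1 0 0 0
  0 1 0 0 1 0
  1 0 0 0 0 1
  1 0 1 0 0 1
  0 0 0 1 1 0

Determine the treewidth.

2

A width-2 tree decomposition is:
Bags: B1 = {1, 2, 4}  B2 = {0, 1, 4}  B3 = {0, 4, 5}  B4 = {0, 3, 5}
Tree: B1–B2, B2–B3, B3–B4
Each bag holds 3 vertices, so the decomposition has width 2, which upper-bounds the treewidth. The edges 2–1–0–4–2 form a cycle, so G is not a tree and its treewidth is at least 2. Hence tw(G) = 2 exactly.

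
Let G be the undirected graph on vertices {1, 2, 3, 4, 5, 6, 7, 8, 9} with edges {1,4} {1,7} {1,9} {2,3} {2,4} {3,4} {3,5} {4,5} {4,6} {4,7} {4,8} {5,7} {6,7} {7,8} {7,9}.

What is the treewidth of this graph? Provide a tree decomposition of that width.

Treewidth 2.
One such decomposition:
Bags: B1 = {4, 5, 7}  B2 = {1, 4, 7}  B3 = {3, 4, 5}  B4 = {4, 7, 8}  B5 = {1, 7, 9}  B6 = {4, 6, 7}  B7 = {2, 3, 4}
Tree: B1–B2, B1–B3, B2–B4, B2–B5, B4–B6, B3–B7

Each bag holds 3 vertices, so the decomposition has width 2, which upper-bounds the treewidth. Conversely, {1, 7, 9} is a clique of size 3, and the vertices of any clique must share a bag in every tree decomposition; so some bag has ≥ 3 vertices and tw(G) ≥ 2. Combining the bounds, tw(G) = 2.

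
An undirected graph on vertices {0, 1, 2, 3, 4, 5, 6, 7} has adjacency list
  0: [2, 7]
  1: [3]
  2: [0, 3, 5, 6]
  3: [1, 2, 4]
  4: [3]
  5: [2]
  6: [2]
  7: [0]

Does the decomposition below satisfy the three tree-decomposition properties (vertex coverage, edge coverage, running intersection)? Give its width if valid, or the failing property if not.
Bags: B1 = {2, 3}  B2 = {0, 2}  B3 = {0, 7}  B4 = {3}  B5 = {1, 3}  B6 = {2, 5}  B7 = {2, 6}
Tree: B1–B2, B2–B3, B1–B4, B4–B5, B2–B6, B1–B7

No — vertex 4 appears in no bag.

A tree decomposition must satisfy three properties: every vertex lies in some bag; for every edge, both endpoints lie together in some bag; and for every vertex, the bags containing it form a connected subtree. Here vertex 4 appears in no bag, so the decomposition is invalid.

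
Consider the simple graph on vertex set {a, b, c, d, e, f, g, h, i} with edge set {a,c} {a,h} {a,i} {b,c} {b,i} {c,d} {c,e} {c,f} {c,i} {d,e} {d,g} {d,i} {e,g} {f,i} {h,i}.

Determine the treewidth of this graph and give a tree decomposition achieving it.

The largest bag has 3 vertices, giving width 2; this decomposition certifies tw(G) ≤ 2. On the other hand G contains the 3-clique {d, e, g}. A clique must lie in a single bag of any decomposition, so no decomposition can have width below 2. The upper and lower bounds meet at 2, so that is the treewidth.

Treewidth 2.
Bags: B1 = {c, d, i}  B2 = {a, c, i}  B3 = {c, d, e}  B4 = {a, h, i}  B5 = {b, c, i}  B6 = {c, f, i}  B7 = {d, e, g}
Tree: B1–B2, B1–B3, B2–B4, B1–B5, B2–B6, B3–B7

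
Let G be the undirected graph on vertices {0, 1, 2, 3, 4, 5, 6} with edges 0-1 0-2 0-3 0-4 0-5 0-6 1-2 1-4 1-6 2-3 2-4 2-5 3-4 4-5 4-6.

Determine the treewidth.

A width-3 tree decomposition is:
Bags: B1 = {0, 1, 4, 6}  B2 = {0, 1, 2, 4}  B3 = {0, 2, 3, 4}  B4 = {0, 2, 4, 5}
Tree: B1–B2, B2–B3, B3–B4
Each bag holds 4 vertices, so the decomposition has width 3, which upper-bounds the treewidth. For the lower bound, the 4 vertices {0, 1, 2, 4} are pairwise adjacent, and any tree decomposition puts a clique entirely inside one bag — forcing width ≥ 3. Hence tw(G) = 3 exactly.

3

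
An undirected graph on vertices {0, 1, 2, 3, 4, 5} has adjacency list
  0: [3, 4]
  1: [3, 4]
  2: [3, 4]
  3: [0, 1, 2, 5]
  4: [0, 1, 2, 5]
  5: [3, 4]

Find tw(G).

A width-2 tree decomposition is:
Bags: B1 = {1, 3, 4}  B2 = {3, 4, 5}  B3 = {0, 3, 4}  B4 = {2, 3, 4}
Tree: B1–B2, B2–B3, B3–B4
Every bag has size at most 3, so the width is 3 − 1 = 2 and tw(G) ≤ 2. The edges 1–3–5–4–1 form a cycle, so G is not a tree and its treewidth is at least 2. Combining the bounds, tw(G) = 2.

2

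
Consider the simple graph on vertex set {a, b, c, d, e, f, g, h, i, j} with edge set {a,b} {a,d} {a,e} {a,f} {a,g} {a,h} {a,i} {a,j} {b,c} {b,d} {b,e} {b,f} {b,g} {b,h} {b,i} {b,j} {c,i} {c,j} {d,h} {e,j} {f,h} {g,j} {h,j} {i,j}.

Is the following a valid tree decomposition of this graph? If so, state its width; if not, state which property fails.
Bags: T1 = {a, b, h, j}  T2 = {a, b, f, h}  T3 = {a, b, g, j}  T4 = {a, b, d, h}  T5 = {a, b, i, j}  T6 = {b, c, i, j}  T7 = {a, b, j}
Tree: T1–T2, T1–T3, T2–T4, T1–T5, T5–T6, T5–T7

No — vertex e appears in no bag.

A tree decomposition must satisfy three properties: every vertex lies in some bag; for every edge, both endpoints lie together in some bag; and for every vertex, the bags containing it form a connected subtree. Here vertex e appears in no bag, so the decomposition is invalid.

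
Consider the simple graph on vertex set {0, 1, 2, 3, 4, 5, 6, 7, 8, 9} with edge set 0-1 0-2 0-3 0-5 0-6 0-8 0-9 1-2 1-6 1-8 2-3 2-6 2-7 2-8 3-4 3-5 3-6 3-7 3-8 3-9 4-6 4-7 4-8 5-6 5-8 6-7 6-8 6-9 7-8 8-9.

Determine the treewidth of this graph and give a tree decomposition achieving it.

Each bag holds 5 vertices, so the decomposition has width 4, which upper-bounds the treewidth. Conversely, {0, 1, 2, 6, 8} is a clique of size 5, and the vertices of any clique must share a bag in every tree decomposition; so some bag has ≥ 5 vertices and tw(G) ≥ 4. The upper and lower bounds meet at 4, so that is the treewidth.

Treewidth 4.
One such decomposition:
Bags: B1 = {0, 2, 3, 6, 8}  B2 = {0, 3, 5, 6, 8}  B3 = {2, 3, 6, 7, 8}  B4 = {0, 3, 6, 8, 9}  B5 = {3, 4, 6, 7, 8}  B6 = {0, 1, 2, 6, 8}
Tree: B1–B2, B1–B3, B1–B4, B3–B5, B1–B6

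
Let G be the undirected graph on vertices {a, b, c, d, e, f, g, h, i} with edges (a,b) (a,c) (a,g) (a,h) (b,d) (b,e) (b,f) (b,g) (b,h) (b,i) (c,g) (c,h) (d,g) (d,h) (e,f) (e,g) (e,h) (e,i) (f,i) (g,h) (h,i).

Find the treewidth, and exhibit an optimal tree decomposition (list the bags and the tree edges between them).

Treewidth 3.
One optimal decomposition is:
Bags: B1 = {a, b, g, h}  B2 = {b, e, g, h}  B3 = {b, e, h, i}  B4 = {b, d, g, h}  B5 = {b, e, f, i}  B6 = {a, c, g, h}
Tree: B1–B2, B2–B3, B1–B4, B3–B5, B1–B6

Each bag holds 4 vertices, so the decomposition has width 3, which upper-bounds the treewidth. For the lower bound, the 4 vertices {a, c, g, h} are pairwise adjacent, and any tree decomposition puts a clique entirely inside one bag — forcing width ≥ 3. Therefore the treewidth is 3.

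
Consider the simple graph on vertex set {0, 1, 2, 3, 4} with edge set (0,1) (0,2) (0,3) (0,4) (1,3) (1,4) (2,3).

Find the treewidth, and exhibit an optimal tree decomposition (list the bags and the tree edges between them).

Every bag has size at most 3, so the width is 3 − 1 = 2 and tw(G) ≤ 2. For the lower bound, the 3 vertices {0, 1, 3} are pairwise adjacent, and any tree decomposition puts a clique entirely inside one bag — forcing width ≥ 2. The upper and lower bounds meet at 2, so that is the treewidth.

Treewidth 2.
One such decomposition:
Bags: B1 = {0, 1, 3}  B2 = {0, 2, 3}  B3 = {0, 1, 4}
Tree: B1–B2, B1–B3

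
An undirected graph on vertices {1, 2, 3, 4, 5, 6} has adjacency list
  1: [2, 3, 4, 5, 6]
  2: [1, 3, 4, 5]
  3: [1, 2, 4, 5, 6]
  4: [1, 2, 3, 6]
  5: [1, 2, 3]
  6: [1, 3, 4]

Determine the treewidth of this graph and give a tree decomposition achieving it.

The largest bag has 4 vertices, giving width 3; this decomposition certifies tw(G) ≤ 3. On the other hand G contains the 4-clique {1, 2, 3, 4}. A clique must lie in a single bag of any decomposition, so no decomposition can have width below 3. The upper and lower bounds meet at 3, so that is the treewidth.

Treewidth 3.
Bags: B1 = {1, 2, 3, 4}  B2 = {1, 2, 3, 5}  B3 = {1, 3, 4, 6}
Tree: B1–B2, B1–B3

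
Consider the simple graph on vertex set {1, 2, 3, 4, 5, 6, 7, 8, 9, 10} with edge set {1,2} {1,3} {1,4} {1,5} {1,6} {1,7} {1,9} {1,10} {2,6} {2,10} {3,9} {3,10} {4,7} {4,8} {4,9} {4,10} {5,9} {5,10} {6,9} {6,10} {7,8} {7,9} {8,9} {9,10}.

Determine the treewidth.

A width-3 tree decomposition is:
Bags: B1 = {1, 4, 9, 10}  B2 = {1, 6, 9, 10}  B3 = {1, 3, 9, 10}  B4 = {1, 5, 9, 10}  B5 = {1, 2, 6, 10}  B6 = {1, 4, 7, 9}  B7 = {4, 7, 8, 9}
Tree: B1–B2, B1–B3, B1–B4, B2–B5, B1–B6, B6–B7
The largest bag has 4 vertices, giving width 3; this decomposition certifies tw(G) ≤ 3. For the lower bound, the 4 vertices {4, 7, 8, 9} are pairwise adjacent, and any tree decomposition puts a clique entirely inside one bag — forcing width ≥ 3. Therefore the treewidth is 3.

3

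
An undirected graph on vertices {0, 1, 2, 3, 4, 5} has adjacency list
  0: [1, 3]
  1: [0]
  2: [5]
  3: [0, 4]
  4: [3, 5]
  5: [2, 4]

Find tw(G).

A width-1 tree decomposition is:
Bags: B1 = {0, 1}  B2 = {0, 3}  B3 = {3, 4}  B4 = {4, 5}  B5 = {2, 5}
Tree: B1–B2, B2–B3, B3–B4, B4–B5
The largest bag has 2 vertices, giving width 1; this decomposition certifies tw(G) ≤ 1. G has an edge, so its treewidth is at least 1. The upper and lower bounds meet at 1, so that is the treewidth.

1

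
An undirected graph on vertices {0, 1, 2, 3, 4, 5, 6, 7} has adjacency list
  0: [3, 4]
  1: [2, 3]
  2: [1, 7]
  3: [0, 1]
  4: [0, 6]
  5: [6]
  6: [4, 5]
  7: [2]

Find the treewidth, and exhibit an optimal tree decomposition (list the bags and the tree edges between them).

Treewidth 1.
One optimal decomposition is:
Bags: B1 = {2, 7}  B2 = {1, 2}  B3 = {1, 3}  B4 = {0, 3}  B5 = {0, 4}  B6 = {4, 6}  B7 = {5, 6}
Tree: B1–B2, B2–B3, B3–B4, B4–B5, B5–B6, B6–B7

The largest bag has 2 vertices, giving width 1; this decomposition certifies tw(G) ≤ 1. G has an edge, so its treewidth is at least 1. Hence tw(G) = 1 exactly.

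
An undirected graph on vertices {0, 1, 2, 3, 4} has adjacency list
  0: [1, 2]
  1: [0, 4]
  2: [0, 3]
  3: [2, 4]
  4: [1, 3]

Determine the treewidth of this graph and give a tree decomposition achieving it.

Every bag has size at most 3, so the width is 3 − 1 = 2 and tw(G) ≤ 2. Since 2–0–1–4–3–2 is a cycle in G, G is not acyclic. Forests are exactly the graphs of treewidth ≤ 1, so tw(G) ≥ 2. Therefore the treewidth is 2.

Treewidth 2.
One optimal decomposition is:
Bags: B1 = {0, 1, 2}  B2 = {1, 2, 4}  B3 = {2, 3, 4}
Tree: B1–B2, B2–B3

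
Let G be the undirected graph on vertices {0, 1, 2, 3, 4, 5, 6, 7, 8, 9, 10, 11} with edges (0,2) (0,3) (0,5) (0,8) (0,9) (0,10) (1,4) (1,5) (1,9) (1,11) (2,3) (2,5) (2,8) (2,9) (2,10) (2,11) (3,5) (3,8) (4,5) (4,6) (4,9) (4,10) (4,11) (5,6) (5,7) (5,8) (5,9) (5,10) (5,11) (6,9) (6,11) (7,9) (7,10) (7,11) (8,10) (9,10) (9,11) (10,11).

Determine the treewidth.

4

A width-4 tree decomposition is:
Bags: B1 = {2, 5, 9, 10, 11}  B2 = {5, 7, 9, 10, 11}  B3 = {4, 5, 9, 10, 11}  B4 = {0, 2, 5, 9, 10}  B5 = {1, 4, 5, 9, 11}  B6 = {4, 5, 6, 9, 11}  B7 = {0, 2, 5, 8, 10}  B8 = {0, 2, 3, 5, 8}
Tree: B1–B2, B1–B3, B1–B4, B3–B5, B3–B6, B4–B7, B7–B8
The largest bag has 5 vertices, giving width 4; this decomposition certifies tw(G) ≤ 4. Conversely, {0, 2, 5, 8, 10} is a clique of size 5, and the vertices of any clique must share a bag in every tree decomposition; so some bag has ≥ 5 vertices and tw(G) ≥ 4. Hence tw(G) = 4 exactly.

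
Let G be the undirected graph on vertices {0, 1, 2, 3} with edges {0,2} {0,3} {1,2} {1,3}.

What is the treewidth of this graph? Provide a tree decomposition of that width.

Every bag has size at most 3, so the width is 3 − 1 = 2 and tw(G) ≤ 2. Since 2–1–3–0–2 is a cycle in G, G is not acyclic. Forests are exactly the graphs of treewidth ≤ 1, so tw(G) ≥ 2. Combining the bounds, tw(G) = 2.

Treewidth 2.
One optimal decomposition is:
Bags: B1 = {1, 2, 3}  B2 = {0, 2, 3}
Tree: B1–B2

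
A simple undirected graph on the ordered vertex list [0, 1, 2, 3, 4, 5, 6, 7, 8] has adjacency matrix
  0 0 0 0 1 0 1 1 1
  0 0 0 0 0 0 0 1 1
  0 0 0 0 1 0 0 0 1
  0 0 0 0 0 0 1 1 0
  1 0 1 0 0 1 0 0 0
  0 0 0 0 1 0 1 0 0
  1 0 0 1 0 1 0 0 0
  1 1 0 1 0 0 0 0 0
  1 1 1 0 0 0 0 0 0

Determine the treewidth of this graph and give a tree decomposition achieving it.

Treewidth 3.
One such decomposition:
Bags: B1 = {3, 5, 6, 7}  B2 = {0, 5, 6, 7}  B3 = {0, 4, 5, 7}  B4 = {0, 1, 4, 7}  B5 = {0, 1, 4, 8}  B6 = {1, 2, 4, 8}
Tree: B1–B2, B2–B3, B3–B4, B4–B5, B5–B6

Every bag has size at most 4, so the width is 4 − 1 = 3 and tw(G) ≤ 3. For the lower bound: the 4 vertex sets {3,5,6}, {7}, {0}, {1,2,4,8} are disjoint, each induces a connected subgraph, and every pair is joined by at least one edge of G. Contracting each set to a single vertex therefore yields K_{4} as a minor, and since treewidth is minor-monotone, tw(G) ≥ tw(K_{4}) = 3. Hence tw(G) = 3 exactly.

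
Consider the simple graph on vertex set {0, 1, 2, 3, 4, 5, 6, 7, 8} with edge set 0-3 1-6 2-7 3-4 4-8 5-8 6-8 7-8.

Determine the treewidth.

A width-1 tree decomposition is:
Bags: B1 = {7, 8}  B2 = {5, 8}  B3 = {4, 8}  B4 = {2, 7}  B5 = {6, 8}  B6 = {3, 4}  B7 = {1, 6}  B8 = {0, 3}
Tree: B1–B2, B1–B3, B1–B4, B2–B5, B3–B6, B5–B7, B6–B8
The largest bag has 2 vertices, giving width 1; this decomposition certifies tw(G) ≤ 1. Any graph with an edge has treewidth ≥ 1, and G has the edge 8–7. Therefore the treewidth is 1.

1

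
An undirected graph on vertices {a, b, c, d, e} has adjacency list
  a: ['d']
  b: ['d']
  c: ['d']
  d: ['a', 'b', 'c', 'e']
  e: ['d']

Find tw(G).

1

A width-1 tree decomposition is:
Bags: B1 = {c, d}  B2 = {d, e}  B3 = {b, d}  B4 = {a, d}
Tree: B1–B2, B1–B3, B2–B4
Each bag holds 2 vertices, so the decomposition has width 1, which upper-bounds the treewidth. Any graph with an edge has treewidth ≥ 1, and G has the edge d–c. Therefore the treewidth is 1.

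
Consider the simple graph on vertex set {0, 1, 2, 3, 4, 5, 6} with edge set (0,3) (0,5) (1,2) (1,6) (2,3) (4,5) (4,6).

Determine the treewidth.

2

A width-2 tree decomposition is:
Bags: B1 = {0, 4, 5}  B2 = {0, 4, 6}  B3 = {0, 1, 6}  B4 = {0, 1, 2}  B5 = {0, 2, 3}
Tree: B1–B2, B2–B3, B3–B4, B4–B5
Every bag has size at most 3, so the width is 3 − 1 = 2 and tw(G) ≤ 2. For the lower bound, G contains the cycle 0–5–4–6–1–2–3–0, so G is not a forest; only forests have treewidth ≤ 1, hence tw(G) ≥ 2. Therefore the treewidth is 2.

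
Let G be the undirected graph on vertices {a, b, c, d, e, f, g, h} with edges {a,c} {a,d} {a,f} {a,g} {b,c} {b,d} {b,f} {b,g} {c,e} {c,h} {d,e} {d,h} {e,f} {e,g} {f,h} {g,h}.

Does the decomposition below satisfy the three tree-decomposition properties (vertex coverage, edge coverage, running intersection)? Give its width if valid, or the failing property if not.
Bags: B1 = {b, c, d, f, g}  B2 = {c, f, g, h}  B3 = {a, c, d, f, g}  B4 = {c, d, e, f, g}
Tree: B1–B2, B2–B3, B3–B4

No — edge (d,h) lies in no bag.

A tree decomposition must satisfy three properties: every vertex lies in some bag; for every edge, both endpoints lie together in some bag; and for every vertex, the bags containing it form a connected subtree. Here edge (d,h) lies in no bag, so the decomposition is invalid.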